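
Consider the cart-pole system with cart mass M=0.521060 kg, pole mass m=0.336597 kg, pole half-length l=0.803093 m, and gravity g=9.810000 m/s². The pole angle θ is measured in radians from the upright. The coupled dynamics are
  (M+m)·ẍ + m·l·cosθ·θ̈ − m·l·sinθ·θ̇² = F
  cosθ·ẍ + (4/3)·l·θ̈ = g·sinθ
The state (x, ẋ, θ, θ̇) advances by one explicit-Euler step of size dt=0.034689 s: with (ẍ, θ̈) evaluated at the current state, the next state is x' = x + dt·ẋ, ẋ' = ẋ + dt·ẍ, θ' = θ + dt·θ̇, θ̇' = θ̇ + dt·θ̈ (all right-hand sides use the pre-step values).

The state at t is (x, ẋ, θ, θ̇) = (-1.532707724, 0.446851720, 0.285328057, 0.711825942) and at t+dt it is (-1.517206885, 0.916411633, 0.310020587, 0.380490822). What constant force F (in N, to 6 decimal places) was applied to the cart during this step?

ẍ = (ẋ'−ẋ)/dt = (0.916411633−0.446851720)/0.034689 = 13.536277
θ̈ = (θ̇'−θ̇)/dt = (0.380490822−0.711825942)/0.034689 = -9.551590
sinθ=0.281472, cosθ=0.959569
F = (M+m)·ẍ + m·l·cosθ·θ̈ − m·l·sinθ·θ̇² = 11.609483 + -2.477583 − 0.038553 = 9.093347

F = 9.093347 N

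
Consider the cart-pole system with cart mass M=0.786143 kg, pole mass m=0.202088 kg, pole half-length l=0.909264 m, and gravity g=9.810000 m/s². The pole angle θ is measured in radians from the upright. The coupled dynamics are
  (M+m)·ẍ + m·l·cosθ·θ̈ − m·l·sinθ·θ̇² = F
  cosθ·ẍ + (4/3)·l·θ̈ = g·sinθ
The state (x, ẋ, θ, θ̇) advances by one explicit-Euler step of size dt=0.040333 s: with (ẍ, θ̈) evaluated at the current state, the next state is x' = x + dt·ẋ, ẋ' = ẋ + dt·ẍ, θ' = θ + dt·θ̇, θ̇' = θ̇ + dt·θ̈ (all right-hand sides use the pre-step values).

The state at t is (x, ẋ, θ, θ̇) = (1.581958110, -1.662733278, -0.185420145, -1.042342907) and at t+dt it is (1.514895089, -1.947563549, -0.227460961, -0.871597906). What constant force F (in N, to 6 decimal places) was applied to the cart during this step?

ẍ = (ẋ'−ẋ)/dt = (-1.947563549−-1.662733278)/0.040333 = -7.061966
θ̈ = (θ̇'−θ̇)/dt = (-0.871597906−-1.042342907)/0.040333 = 4.233382
sinθ=-0.184359, cosθ=0.982859
F = (M+m)·ẍ + m·l·cosθ·θ̈ − m·l·sinθ·θ̇² = -6.978854 + 0.764556 − -0.036806 = -6.177492

F = -6.177492 N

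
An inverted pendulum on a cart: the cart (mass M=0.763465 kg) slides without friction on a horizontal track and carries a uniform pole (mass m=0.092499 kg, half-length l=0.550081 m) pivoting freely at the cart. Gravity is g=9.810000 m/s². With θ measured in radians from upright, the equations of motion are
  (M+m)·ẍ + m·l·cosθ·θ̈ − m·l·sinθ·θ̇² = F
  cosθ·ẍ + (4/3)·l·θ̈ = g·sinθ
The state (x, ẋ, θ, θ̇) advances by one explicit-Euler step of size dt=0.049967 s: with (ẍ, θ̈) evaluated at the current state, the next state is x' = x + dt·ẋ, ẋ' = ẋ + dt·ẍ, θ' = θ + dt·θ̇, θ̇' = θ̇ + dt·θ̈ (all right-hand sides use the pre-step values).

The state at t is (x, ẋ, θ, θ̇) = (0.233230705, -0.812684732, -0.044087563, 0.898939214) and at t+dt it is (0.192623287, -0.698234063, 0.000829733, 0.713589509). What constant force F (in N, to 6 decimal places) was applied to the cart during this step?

ẍ = (ẋ'−ẋ)/dt = (-0.698234063−-0.812684732)/0.049967 = 2.290525
θ̈ = (θ̇'−θ̇)/dt = (0.713589509−0.898939214)/0.049967 = -3.709442
sinθ=-0.044073, cosθ=0.999028
F = (M+m)·ẍ + m·l·cosθ·θ̈ − m·l·sinθ·θ̇² = 1.960607 + -0.188560 − -0.001812 = 1.773859

F = 1.773859 N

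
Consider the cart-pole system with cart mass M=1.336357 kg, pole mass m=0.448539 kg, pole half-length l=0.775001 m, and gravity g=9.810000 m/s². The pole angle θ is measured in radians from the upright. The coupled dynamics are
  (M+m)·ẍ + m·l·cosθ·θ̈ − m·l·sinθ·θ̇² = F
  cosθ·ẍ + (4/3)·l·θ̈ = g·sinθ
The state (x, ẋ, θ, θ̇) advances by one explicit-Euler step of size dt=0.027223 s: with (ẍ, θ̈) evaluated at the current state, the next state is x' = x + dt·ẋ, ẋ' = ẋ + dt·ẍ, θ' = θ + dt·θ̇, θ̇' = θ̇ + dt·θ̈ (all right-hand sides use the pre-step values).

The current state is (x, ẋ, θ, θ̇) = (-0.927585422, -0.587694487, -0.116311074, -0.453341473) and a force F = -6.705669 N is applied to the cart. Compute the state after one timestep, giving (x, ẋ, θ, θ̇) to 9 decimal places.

(-0.943584229, -0.706356680, -0.128652389, -0.369275118)

sinθ=-0.116049003, cosθ=0.993243489
temp = (F + m·l·θ̇²·sinθ)/(M+m) = (-6.705669 + -0.008290769)/1.784896 = -3.761541159
θ̈ = (g·sinθ − cosθ·temp)/(l·(4/3 − m·cos²θ/(M+m))) = 3.088063591
ẍ = temp − m·l·θ̈·cosθ/(M+m) = -4.358894805
Euler: x'=-0.927585422+0.027223·-0.587694487=-0.943584229, ẋ'=-0.587694487+0.027223·-4.358894805=-0.706356680
       θ'=-0.116311074+0.027223·-0.453341473=-0.128652389, θ̇'=-0.453341473+0.027223·3.088063591=-0.369275118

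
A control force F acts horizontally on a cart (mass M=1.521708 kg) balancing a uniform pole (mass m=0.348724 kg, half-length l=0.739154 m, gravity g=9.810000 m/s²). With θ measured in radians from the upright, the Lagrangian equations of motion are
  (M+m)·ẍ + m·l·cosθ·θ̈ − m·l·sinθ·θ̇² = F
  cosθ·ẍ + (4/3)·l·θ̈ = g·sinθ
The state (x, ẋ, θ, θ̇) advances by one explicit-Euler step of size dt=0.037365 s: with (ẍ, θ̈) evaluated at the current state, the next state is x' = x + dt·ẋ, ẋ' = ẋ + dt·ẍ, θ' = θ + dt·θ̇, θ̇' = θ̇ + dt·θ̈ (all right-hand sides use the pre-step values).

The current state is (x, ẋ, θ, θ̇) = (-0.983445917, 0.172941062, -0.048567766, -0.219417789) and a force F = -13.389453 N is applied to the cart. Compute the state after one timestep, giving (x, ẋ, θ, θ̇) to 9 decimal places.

sinθ=-0.048548674, cosθ=0.998820818
temp = (F + m·l·θ̇²·sinθ)/(M+m) = (-13.389453 + -0.000602473)/1.870432 = -7.158803674
θ̈ = (g·sinθ − cosθ·temp)/(l·(4/3 − m·cos²θ/(M+m))) = 7.869886893
ẍ = temp − m·l·θ̈·cosθ/(M+m) = -8.242059220
Euler: x'=-0.983445917+0.037365·0.172941062=-0.976983974, ẋ'=0.172941062+0.037365·-8.242059220=-0.135023481
       θ'=-0.048567766+0.037365·-0.219417789=-0.056766312, θ̇'=-0.219417789+0.037365·7.869886893=0.074640535

(-0.976983974, -0.135023481, -0.056766312, 0.074640535)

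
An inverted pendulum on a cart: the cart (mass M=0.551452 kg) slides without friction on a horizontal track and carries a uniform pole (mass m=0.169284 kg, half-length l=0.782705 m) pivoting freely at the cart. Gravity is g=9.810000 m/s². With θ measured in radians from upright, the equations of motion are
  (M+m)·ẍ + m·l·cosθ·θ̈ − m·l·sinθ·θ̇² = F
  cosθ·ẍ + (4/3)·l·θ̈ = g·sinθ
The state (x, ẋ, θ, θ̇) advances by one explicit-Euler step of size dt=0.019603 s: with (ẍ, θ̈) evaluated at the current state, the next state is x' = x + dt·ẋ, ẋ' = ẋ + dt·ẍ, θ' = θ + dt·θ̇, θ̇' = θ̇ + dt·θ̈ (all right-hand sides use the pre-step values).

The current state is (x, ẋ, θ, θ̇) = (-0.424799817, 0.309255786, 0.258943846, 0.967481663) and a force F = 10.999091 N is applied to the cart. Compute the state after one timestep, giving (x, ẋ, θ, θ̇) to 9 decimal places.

sinθ=0.256059752, cosθ=0.966660956
temp = (F + m·l·θ̇²·sinθ)/(M+m) = (10.999091 + 0.031757099)/0.720736 = 15.304977272
θ̈ = (g·sinθ − cosθ·temp)/(l·(4/3 − m·cos²θ/(M+m))) = -14.088641510
ẍ = temp − m·l·θ̈·cosθ/(M+m) = 17.808670423
Euler: x'=-0.424799817+0.019603·0.309255786=-0.418737476, ẋ'=0.309255786+0.019603·17.808670423=0.658359152
       θ'=0.258943846+0.019603·0.967481663=0.277909389, θ̇'=0.967481663+0.019603·-14.088641510=0.691302023

(-0.418737476, 0.658359152, 0.277909389, 0.691302023)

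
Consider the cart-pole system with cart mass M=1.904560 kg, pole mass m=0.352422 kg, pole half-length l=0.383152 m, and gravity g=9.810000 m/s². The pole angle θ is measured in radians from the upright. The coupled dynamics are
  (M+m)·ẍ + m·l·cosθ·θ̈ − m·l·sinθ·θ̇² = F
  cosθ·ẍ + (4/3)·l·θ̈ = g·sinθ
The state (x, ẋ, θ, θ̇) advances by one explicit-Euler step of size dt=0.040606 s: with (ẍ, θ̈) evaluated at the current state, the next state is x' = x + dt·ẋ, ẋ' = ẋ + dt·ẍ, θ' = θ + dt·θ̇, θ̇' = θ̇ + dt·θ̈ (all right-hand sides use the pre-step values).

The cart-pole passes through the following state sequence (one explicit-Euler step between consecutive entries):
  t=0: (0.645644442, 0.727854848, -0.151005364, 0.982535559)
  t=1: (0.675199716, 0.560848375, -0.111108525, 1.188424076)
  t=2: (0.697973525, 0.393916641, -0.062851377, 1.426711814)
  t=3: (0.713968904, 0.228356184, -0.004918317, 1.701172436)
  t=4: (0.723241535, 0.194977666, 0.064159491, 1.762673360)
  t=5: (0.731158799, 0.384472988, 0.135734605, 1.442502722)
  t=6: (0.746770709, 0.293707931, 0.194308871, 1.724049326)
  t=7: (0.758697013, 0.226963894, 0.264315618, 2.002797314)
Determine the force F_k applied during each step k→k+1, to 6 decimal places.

step 0→1:
  ẍ = (ẋ'−ẋ)/dt = (0.560848375−0.727854848)/0.040606 = -4.112852
  θ̈ = (θ̇'−θ̇)/dt = (1.188424076−0.982535559)/0.040606 = 5.070396
  sinθ=-0.150432, cosθ=0.988620
  F = (M+m)·ẍ + m·l·cosθ·θ̈ − m·l·sinθ·θ̇² = -9.282633 + 0.676870 − -0.019610 = -8.586153
step 1→2:
  ẍ = (ẋ'−ẋ)/dt = (0.393916641−0.560848375)/0.040606 = -4.111012
  θ̈ = (θ̇'−θ̇)/dt = (1.426711814−1.188424076)/0.040606 = 5.868289
  sinθ=-0.110880, cosθ=0.993834
  F = (M+m)·ẍ + m·l·cosθ·θ̈ − m·l·sinθ·θ̇² = -9.278479 + 0.787516 − -0.021146 = -8.469817
step 2→3:
  ẍ = (ẋ'−ẋ)/dt = (0.228356184−0.393916641)/0.040606 = -4.077241
  θ̈ = (θ̇'−θ̇)/dt = (1.701172436−1.426711814)/0.040606 = 6.759115
  sinθ=-0.062810, cosθ=0.998026
  F = (M+m)·ẍ + m·l·cosθ·θ̈ − m·l·sinθ·θ̇² = -9.202260 + 0.910889 − -0.017264 = -8.274107
step 3→4:
  ẍ = (ẋ'−ẋ)/dt = (0.194977666−0.228356184)/0.040606 = -0.822010
  θ̈ = (θ̇'−θ̇)/dt = (1.762673360−1.701172436)/0.040606 = 1.514577
  sinθ=-0.004918, cosθ=0.999988
  F = (M+m)·ẍ + m·l·cosθ·θ̈ − m·l·sinθ·θ̇² = -1.855261 + 0.204513 − -0.001922 = -1.648826
step 4→5:
  ẍ = (ẋ'−ẋ)/dt = (0.384472988−0.194977666)/0.040606 = 4.666683
  θ̈ = (θ̇'−θ̇)/dt = (1.442502722−1.762673360)/0.040606 = -7.884811
  sinθ=0.064115, cosθ=0.997942
  F = (M+m)·ẍ + m·l·cosθ·θ̈ − m·l·sinθ·θ̇² = 10.532619 + -1.062505 − 0.026899 = 9.443215
step 5→6:
  ẍ = (ẋ'−ẋ)/dt = (0.293707931−0.384472988)/0.040606 = -2.235262
  θ̈ = (θ̇'−θ̇)/dt = (1.724049326−1.442502722)/0.040606 = 6.933621
  sinθ=0.135318, cosθ=0.990802
  F = (M+m)·ẍ + m·l·cosθ·θ̈ − m·l·sinθ·θ̇² = -5.044947 + 0.927644 − 0.038021 = -4.155324
step 6→7:
  ẍ = (ẋ'−ẋ)/dt = (0.226963894−0.293707931)/0.040606 = -1.643699
  θ̈ = (θ̇'−θ̇)/dt = (2.002797314−1.724049326)/0.040606 = 6.864700
  sinθ=0.193088, cosθ=0.981181
  F = (M+m)·ẍ + m·l·cosθ·θ̈ − m·l·sinθ·θ̇² = -3.709799 + 0.909505 − 0.077498 = -2.877792

F_0 = -8.586153 N
F_1 = -8.469817 N
F_2 = -8.274107 N
F_3 = -1.648826 N
F_4 = 9.443215 N
F_5 = -4.155324 N
F_6 = -2.877792 N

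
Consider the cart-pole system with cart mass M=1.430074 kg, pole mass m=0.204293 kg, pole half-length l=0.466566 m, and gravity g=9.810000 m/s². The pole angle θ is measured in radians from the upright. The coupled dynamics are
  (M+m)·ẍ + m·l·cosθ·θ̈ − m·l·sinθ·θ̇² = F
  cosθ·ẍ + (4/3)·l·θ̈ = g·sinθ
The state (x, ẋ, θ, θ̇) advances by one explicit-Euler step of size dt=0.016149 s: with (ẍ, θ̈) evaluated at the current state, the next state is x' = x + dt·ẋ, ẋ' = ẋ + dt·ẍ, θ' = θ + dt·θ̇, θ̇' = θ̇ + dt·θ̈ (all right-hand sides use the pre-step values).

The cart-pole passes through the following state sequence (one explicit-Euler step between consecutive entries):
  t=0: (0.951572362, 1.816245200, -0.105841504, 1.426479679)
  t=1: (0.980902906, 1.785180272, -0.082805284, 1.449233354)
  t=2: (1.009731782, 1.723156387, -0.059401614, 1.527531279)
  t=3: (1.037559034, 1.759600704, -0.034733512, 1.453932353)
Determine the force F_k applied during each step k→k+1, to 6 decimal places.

step 0→1:
  ẍ = (ẋ'−ẋ)/dt = (1.785180272−1.816245200)/0.016149 = -1.923644
  θ̈ = (θ̇'−θ̇)/dt = (1.449233354−1.426479679)/0.016149 = 1.408984
  sinθ=-0.105644, cosθ=0.994404
  F = (M+m)·ẍ + m·l·cosθ·θ̈ − m·l·sinθ·θ̇² = -3.143940 + 0.133547 − -0.020490 = -2.989903
step 1→2:
  ẍ = (ẋ'−ẋ)/dt = (1.723156387−1.785180272)/0.016149 = -3.840726
  θ̈ = (θ̇'−θ̇)/dt = (1.527531279−1.449233354)/0.016149 = 4.848469
  sinθ=-0.082711, cosθ=0.996574
  F = (M+m)·ẍ + m·l·cosθ·θ̈ − m·l·sinθ·θ̇² = -6.277156 + 0.460554 − -0.016558 = -5.800044
step 2→3:
  ẍ = (ẋ'−ẋ)/dt = (1.759600704−1.723156387)/0.016149 = 2.256754
  θ̈ = (θ̇'−θ̇)/dt = (1.453932353−1.527531279)/0.016149 = -4.557491
  sinθ=-0.059367, cosθ=0.998236
  F = (M+m)·ẍ + m·l·cosθ·θ̈ − m·l·sinθ·θ̇² = 3.688364 + -0.433636 − -0.013204 = 3.267931

F_0 = -2.989903 N
F_1 = -5.800044 N
F_2 = 3.267931 N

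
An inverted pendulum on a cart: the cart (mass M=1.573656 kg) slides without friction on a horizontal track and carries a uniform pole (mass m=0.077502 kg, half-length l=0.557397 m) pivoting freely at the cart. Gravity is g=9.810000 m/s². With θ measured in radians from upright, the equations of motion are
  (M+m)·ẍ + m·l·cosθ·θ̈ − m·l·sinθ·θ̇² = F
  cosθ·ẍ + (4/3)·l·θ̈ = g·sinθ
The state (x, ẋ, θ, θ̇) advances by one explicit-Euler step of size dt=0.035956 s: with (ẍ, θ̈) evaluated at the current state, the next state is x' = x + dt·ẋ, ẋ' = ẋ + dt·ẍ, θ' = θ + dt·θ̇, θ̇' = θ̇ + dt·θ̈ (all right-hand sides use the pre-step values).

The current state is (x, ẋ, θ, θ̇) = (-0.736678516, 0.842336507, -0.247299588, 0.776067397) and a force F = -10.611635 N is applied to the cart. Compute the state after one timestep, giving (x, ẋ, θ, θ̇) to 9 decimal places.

(-0.706391465, 0.606250448, -0.219395309, 0.967888173)

sinθ=-0.244786598, cosθ=0.969576981
temp = (F + m·l·θ̇²·sinθ)/(M+m) = (-10.611635 + -0.006368894)/1.651158 = -6.430640735
θ̈ = (g·sinθ − cosθ·temp)/(l·(4/3 − m·cos²θ/(M+m))) = 5.334875293
ẍ = temp − m·l·θ̈·cosθ/(M+m) = -6.565971168
Euler: x'=-0.736678516+0.035956·0.842336507=-0.706391465, ẋ'=0.842336507+0.035956·-6.565971168=0.606250448
       θ'=-0.247299588+0.035956·0.776067397=-0.219395309, θ̇'=0.776067397+0.035956·5.334875293=0.967888173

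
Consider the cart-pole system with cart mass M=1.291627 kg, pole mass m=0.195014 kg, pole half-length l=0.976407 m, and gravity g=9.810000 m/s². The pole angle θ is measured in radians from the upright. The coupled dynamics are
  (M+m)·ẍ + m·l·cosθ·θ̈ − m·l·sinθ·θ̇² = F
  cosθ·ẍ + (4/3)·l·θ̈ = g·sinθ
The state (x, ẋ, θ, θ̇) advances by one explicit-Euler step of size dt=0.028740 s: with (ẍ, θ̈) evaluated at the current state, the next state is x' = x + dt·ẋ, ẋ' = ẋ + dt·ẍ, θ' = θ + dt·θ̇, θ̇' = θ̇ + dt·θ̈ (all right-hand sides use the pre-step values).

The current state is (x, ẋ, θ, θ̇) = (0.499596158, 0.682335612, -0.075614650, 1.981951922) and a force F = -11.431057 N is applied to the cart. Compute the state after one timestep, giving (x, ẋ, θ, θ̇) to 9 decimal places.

sinθ=-0.075542615, cosθ=0.997142574
temp = (F + m·l·θ̇²·sinθ)/(M+m) = (-11.431057 + -0.056503444)/1.486641 = -7.727192001
θ̈ = (g·sinθ − cosθ·temp)/(l·(4/3 − m·cos²θ/(M+m))) = 5.929242725
ẍ = temp − m·l·θ̈·cosθ/(M+m) = -8.484455559
Euler: x'=0.499596158+0.028740·0.682335612=0.519206483, ẋ'=0.682335612+0.028740·-8.484455559=0.438492359
       θ'=-0.075614650+0.028740·1.981951922=-0.018653352, θ̇'=1.981951922+0.028740·5.929242725=2.152358358

(0.519206483, 0.438492359, -0.018653352, 2.152358358)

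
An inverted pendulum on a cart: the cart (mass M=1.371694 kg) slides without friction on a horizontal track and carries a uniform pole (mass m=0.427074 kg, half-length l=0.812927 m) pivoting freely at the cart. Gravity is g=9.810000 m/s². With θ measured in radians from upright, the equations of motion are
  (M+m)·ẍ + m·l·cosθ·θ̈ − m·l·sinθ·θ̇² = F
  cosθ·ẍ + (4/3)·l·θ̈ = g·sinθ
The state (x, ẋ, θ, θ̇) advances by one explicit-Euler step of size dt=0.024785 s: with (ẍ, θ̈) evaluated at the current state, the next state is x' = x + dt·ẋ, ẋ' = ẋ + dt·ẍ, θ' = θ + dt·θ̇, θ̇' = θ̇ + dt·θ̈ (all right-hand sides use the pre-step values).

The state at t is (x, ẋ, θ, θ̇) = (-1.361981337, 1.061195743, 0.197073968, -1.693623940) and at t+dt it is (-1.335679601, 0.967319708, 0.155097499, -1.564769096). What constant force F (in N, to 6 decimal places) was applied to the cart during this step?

F = -5.238008 N

ẍ = (ẋ'−ẋ)/dt = (0.967319708−1.061195743)/0.024785 = -3.787615
θ̈ = (θ̇'−θ̇)/dt = (-1.564769096−-1.693623940)/0.024785 = 5.198904
sinθ=0.195801, cosθ=0.980644
F = (M+m)·ẍ + m·l·cosθ·θ̈ − m·l·sinθ·θ̇² = -6.813040 + 1.770018 − 0.194986 = -5.238008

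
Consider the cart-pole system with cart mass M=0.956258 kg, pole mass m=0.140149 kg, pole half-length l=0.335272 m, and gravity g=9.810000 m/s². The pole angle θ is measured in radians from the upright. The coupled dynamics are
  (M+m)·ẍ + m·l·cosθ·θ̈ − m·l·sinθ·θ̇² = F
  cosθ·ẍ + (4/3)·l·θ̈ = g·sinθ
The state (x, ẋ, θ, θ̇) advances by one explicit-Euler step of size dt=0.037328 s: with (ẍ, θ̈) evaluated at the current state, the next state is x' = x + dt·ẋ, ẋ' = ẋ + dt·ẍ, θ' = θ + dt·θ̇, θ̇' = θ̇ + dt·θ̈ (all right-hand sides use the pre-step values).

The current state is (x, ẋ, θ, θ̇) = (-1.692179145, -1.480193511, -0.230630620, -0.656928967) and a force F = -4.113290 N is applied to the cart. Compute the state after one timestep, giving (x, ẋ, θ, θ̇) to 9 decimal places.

sinθ=-0.228591492, cosθ=0.973522434
temp = (F + m·l·θ̇²·sinθ)/(M+m) = (-4.113290 + -0.004635368)/1.096407 = -3.755836444
θ̈ = (g·sinθ − cosθ·temp)/(l·(4/3 − m·cos²θ/(M+m))) = 3.478999649
ẍ = temp − m·l·θ̈·cosθ/(M+m) = -3.900986042
Euler: x'=-1.692179145+0.037328·-1.480193511=-1.747431808, ẋ'=-1.480193511+0.037328·-3.900986042=-1.625809518
       θ'=-0.230630620+0.037328·-0.656928967=-0.255152464, θ̇'=-0.656928967+0.037328·3.478999649=-0.527064868

(-1.747431808, -1.625809518, -0.255152464, -0.527064868)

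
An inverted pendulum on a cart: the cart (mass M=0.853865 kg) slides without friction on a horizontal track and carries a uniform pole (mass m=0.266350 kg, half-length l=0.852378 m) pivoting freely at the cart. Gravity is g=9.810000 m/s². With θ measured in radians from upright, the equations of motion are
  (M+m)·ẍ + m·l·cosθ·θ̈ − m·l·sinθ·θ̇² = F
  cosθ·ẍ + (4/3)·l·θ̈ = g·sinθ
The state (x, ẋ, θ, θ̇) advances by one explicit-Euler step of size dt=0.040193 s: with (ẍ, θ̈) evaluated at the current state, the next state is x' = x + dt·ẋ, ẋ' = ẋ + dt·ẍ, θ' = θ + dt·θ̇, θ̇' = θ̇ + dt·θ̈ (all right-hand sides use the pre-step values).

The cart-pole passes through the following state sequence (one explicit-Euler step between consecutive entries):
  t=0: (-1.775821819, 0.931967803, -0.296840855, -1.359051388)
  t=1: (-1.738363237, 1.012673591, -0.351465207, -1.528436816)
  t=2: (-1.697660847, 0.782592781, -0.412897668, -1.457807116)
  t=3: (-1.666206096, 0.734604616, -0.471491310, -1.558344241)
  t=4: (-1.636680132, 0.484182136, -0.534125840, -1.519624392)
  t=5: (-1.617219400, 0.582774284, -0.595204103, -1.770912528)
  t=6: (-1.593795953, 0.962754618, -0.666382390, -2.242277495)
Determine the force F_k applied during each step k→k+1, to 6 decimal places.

step 0→1:
  ẍ = (ẋ'−ẋ)/dt = (1.012673591−0.931967803)/0.040193 = 2.007956
  θ̈ = (θ̇'−θ̇)/dt = (-1.528436816−-1.359051388)/0.040193 = -4.214302
  sinθ=-0.292501, cosθ=0.956265
  F = (M+m)·ẍ + m·l·cosθ·θ̈ − m·l·sinθ·θ̇² = 2.249343 + -0.914932 − -0.122655 = 1.457065
step 1→2:
  ẍ = (ẋ'−ẋ)/dt = (0.782592781−1.012673591)/0.040193 = -5.724400
  θ̈ = (θ̇'−θ̇)/dt = (-1.457807116−-1.528436816)/0.040193 = 1.757264
  sinθ=-0.344274, cosθ=0.938869
  F = (M+m)·ẍ + m·l·cosθ·θ̈ − m·l·sinθ·θ̇² = -6.412559 + 0.374565 − -0.182593 = -5.855401
step 2→3:
  ẍ = (ẋ'−ẋ)/dt = (0.734604616−0.782592781)/0.040193 = -1.193943
  θ̈ = (θ̇'−θ̇)/dt = (-1.558344241−-1.457807116)/0.040193 = -2.501359
  sinθ=-0.401265, cosθ=0.915962
  F = (M+m)·ẍ + m·l·cosθ·θ̈ − m·l·sinθ·θ̇² = -1.337473 + -0.520162 − -0.193605 = -1.664030
step 3→4:
  ẍ = (ẋ'−ẋ)/dt = (0.484182136−0.734604616)/0.040193 = -6.230500
  θ̈ = (θ̇'−θ̇)/dt = (-1.519624392−-1.558344241)/0.040193 = 0.963348
  sinθ=-0.454215, cosθ=0.890892
  F = (M+m)·ẍ + m·l·cosθ·θ̈ − m·l·sinθ·θ̇² = -6.979499 + 0.194847 − -0.250423 = -6.534230
step 4→5:
  ẍ = (ẋ'−ẋ)/dt = (0.582774284−0.484182136)/0.040193 = 2.452968
  θ̈ = (θ̇'−θ̇)/dt = (-1.770912528−-1.519624392)/0.040193 = -6.252037
  sinθ=-0.509089, cosθ=0.860714
  F = (M+m)·ẍ + m·l·cosθ·θ̈ − m·l·sinθ·θ̇² = 2.747852 + -1.221702 − -0.266902 = 1.793051
step 5→6:
  ẍ = (ẋ'−ẋ)/dt = (0.962754618−0.582774284)/0.040193 = 9.453893
  θ̈ = (θ̇'−θ̇)/dt = (-2.242277495−-1.770912528)/0.040193 = -11.727539
  sinθ=-0.560678, cosθ=0.828034
  F = (M+m)·ẍ + m·l·cosθ·θ̈ − m·l·sinθ·θ̇² = 10.590393 + -2.204652 − -0.399202 = 8.784943

F_0 = 1.457065 N
F_1 = -5.855401 N
F_2 = -1.664030 N
F_3 = -6.534230 N
F_4 = 1.793051 N
F_5 = 8.784943 N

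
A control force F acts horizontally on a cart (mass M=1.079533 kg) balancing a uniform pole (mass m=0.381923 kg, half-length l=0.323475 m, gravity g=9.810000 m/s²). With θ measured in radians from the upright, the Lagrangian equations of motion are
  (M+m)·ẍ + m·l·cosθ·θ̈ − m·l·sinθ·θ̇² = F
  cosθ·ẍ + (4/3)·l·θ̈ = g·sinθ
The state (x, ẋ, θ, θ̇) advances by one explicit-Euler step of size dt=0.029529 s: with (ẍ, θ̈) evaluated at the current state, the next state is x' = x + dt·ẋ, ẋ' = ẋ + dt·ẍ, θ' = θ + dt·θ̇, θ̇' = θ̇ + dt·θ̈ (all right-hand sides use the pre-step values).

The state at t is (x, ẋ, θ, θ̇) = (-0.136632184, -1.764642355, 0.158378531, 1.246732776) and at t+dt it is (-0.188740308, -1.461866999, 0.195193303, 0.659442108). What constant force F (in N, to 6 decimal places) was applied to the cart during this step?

ẍ = (ẋ'−ẋ)/dt = (-1.461866999−-1.764642355)/0.029529 = 10.253492
θ̈ = (θ̇'−θ̇)/dt = (0.659442108−1.246732776)/0.029529 = -19.888607
sinθ=0.157717, cosθ=0.987484
F = (M+m)·ẍ + m·l·cosθ·θ̈ − m·l·sinθ·θ̇² = 14.985027 + -2.426337 − 0.030286 = 12.528404

F = 12.528404 N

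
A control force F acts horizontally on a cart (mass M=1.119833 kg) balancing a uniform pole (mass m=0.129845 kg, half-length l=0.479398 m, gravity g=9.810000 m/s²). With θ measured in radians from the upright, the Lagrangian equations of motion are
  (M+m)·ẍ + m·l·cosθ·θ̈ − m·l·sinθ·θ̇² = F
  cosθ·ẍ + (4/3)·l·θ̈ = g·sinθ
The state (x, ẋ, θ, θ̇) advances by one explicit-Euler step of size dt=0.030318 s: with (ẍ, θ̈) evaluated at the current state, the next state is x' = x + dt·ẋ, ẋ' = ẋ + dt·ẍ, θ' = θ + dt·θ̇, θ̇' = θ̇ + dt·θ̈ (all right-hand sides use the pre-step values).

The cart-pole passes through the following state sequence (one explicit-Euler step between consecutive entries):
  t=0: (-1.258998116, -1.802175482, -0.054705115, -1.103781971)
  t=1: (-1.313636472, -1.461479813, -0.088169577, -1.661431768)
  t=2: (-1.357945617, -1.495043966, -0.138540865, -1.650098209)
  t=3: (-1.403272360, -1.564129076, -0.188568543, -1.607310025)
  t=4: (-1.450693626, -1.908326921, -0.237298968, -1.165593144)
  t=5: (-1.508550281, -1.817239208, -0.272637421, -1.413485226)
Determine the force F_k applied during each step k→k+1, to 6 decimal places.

F_0 = 12.904059 N
F_1 = -1.345172 N
F_2 = -2.737205 N
F_3 = -13.266515 N
F_4 = 3.279729 N

step 0→1:
  ẍ = (ẋ'−ẋ)/dt = (-1.461479813−-1.802175482)/0.030318 = 11.237406
  θ̈ = (θ̇'−θ̇)/dt = (-1.661431768−-1.103781971)/0.030318 = -18.393357
  sinθ=-0.054678, cosθ=0.998504
  F = (M+m)·ẍ + m·l·cosθ·θ̈ − m·l·sinθ·θ̇² = 14.043139 + -1.143226 − -0.004147 = 12.904059
step 1→2:
  ẍ = (ẋ'−ẋ)/dt = (-1.495043966−-1.461479813)/0.030318 = -1.107070
  θ̈ = (θ̇'−θ̇)/dt = (-1.650098209−-1.661431768)/0.030318 = 0.373823
  sinθ=-0.088055, cosθ=0.996116
  F = (M+m)·ẍ + m·l·cosθ·θ̈ − m·l·sinθ·θ̇² = -1.383481 + 0.023179 − -0.015130 = -1.345172
step 2→3:
  ẍ = (ẋ'−ẋ)/dt = (-1.564129076−-1.495043966)/0.030318 = -2.278683
  θ̈ = (θ̇'−θ̇)/dt = (-1.607310025−-1.650098209)/0.030318 = 1.411313
  sinθ=-0.138098, cosθ=0.990419
  F = (M+m)·ẍ + m·l·cosθ·θ̈ − m·l·sinθ·θ̇² = -2.847620 + 0.087009 − -0.023406 = -2.737205
step 3→4:
  ẍ = (ẋ'−ẋ)/dt = (-1.908326921−-1.564129076)/0.030318 = -11.352921
  θ̈ = (θ̇'−θ̇)/dt = (-1.165593144−-1.607310025)/0.030318 = 14.569460
  sinθ=-0.187453, cosθ=0.982274
  F = (M+m)·ẍ + m·l·cosθ·θ̈ − m·l·sinθ·θ̇² = -14.187495 + 0.890835 − -0.030145 = -13.266515
step 4→5:
  ẍ = (ẋ'−ẋ)/dt = (-1.817239208−-1.908326921)/0.030318 = 3.004410
  θ̈ = (θ̇'−θ̇)/dt = (-1.413485226−-1.165593144)/0.030318 = -8.176400
  sinθ=-0.235078, cosθ=0.971976
  F = (M+m)·ẍ + m·l·cosθ·θ̈ − m·l·sinθ·θ̇² = 3.754546 + -0.494697 − -0.019881 = 3.279729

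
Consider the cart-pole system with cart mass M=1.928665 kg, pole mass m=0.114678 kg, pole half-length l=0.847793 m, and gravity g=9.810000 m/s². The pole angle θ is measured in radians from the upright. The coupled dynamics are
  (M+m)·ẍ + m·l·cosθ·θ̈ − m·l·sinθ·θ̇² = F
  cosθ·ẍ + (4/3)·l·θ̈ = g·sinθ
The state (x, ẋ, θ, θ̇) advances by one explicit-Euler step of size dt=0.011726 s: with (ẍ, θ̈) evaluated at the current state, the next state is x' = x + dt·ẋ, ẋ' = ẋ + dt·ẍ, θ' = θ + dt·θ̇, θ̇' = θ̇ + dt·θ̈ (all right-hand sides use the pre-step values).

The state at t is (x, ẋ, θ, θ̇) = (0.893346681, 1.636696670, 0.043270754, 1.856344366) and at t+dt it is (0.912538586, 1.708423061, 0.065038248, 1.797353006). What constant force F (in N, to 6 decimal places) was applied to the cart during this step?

ẍ = (ẋ'−ẋ)/dt = (1.708423061−1.636696670)/0.011726 = 6.116868
θ̈ = (θ̇'−θ̇)/dt = (1.797353006−1.856344366)/0.011726 = -5.030817
sinθ=0.043257, cosθ=0.999064
F = (M+m)·ẍ + m·l·cosθ·θ̈ − m·l·sinθ·θ̇² = 12.498859 + -0.488654 − 0.014493 = 11.995712

F = 11.995712 N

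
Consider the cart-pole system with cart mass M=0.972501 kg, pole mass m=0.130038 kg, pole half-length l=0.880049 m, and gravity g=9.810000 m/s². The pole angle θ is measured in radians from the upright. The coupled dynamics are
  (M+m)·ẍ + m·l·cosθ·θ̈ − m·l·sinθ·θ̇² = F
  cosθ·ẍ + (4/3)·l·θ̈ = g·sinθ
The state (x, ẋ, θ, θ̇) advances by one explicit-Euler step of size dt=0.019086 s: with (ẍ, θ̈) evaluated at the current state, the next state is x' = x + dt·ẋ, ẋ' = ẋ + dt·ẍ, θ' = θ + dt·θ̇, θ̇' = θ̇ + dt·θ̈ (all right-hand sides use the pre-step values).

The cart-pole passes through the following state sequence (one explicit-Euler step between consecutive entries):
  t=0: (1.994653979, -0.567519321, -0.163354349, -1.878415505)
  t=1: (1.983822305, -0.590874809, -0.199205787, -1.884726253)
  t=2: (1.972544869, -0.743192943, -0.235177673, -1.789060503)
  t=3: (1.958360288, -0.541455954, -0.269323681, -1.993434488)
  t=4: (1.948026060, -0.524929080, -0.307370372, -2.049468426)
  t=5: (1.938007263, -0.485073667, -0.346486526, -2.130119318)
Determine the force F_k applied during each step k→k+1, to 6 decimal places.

F_0 = -1.320841 N
F_1 = -8.156232 N
F_2 = 10.547376 N
F_3 = 0.751840 N
F_4 = 1.986837 N

step 0→1:
  ẍ = (ẋ'−ẋ)/dt = (-0.590874809−-0.567519321)/0.019086 = -1.223697
  θ̈ = (θ̇'−θ̇)/dt = (-1.884726253−-1.878415505)/0.019086 = -0.330648
  sinθ=-0.162629, cosθ=0.986687
  F = (M+m)·ẍ + m·l·cosθ·θ̈ − m·l·sinθ·θ̇² = -1.349174 + -0.037336 − -0.065669 = -1.320841
step 1→2:
  ẍ = (ẋ'−ẋ)/dt = (-0.743192943−-0.590874809)/0.019086 = -7.980621
  θ̈ = (θ̇'−θ̇)/dt = (-1.789060503−-1.884726253)/0.019086 = 5.012352
  sinθ=-0.197891, cosθ=0.980224
  F = (M+m)·ẍ + m·l·cosθ·θ̈ − m·l·sinθ·θ̇² = -8.798946 + 0.562269 − -0.080445 = -8.156232
step 2→3:
  ẍ = (ẋ'−ẋ)/dt = (-0.541455954−-0.743192943)/0.019086 = 10.569894
  θ̈ = (θ̇'−θ̇)/dt = (-1.993434488−-1.789060503)/0.019086 = -10.708057
  sinθ=-0.233016, cosθ=0.972473
  F = (M+m)·ẍ + m·l·cosθ·θ̈ − m·l·sinθ·θ̇² = 11.653720 + -1.191696 − -0.085352 = 10.547376
step 3→4:
  ẍ = (ẋ'−ẋ)/dt = (-0.524929080−-0.541455954)/0.019086 = 0.865916
  θ̈ = (θ̇'−θ̇)/dt = (-2.049468426−-1.993434488)/0.019086 = -2.935866
  sinθ=-0.266080, cosθ=0.963951
  F = (M+m)·ẍ + m·l·cosθ·θ̈ − m·l·sinθ·θ̇² = 0.954706 + -0.323868 − -0.121002 = 0.751840
step 4→5:
  ẍ = (ẋ'−ẋ)/dt = (-0.485073667−-0.524929080)/0.019086 = 2.088201
  θ̈ = (θ̇'−θ̇)/dt = (-2.130119318−-2.049468426)/0.019086 = -4.225657
  sinθ=-0.302553, cosθ=0.953132
  F = (M+m)·ẍ + m·l·cosθ·θ̈ − m·l·sinθ·θ̇² = 2.302324 + -0.460919 − -0.145433 = 1.986837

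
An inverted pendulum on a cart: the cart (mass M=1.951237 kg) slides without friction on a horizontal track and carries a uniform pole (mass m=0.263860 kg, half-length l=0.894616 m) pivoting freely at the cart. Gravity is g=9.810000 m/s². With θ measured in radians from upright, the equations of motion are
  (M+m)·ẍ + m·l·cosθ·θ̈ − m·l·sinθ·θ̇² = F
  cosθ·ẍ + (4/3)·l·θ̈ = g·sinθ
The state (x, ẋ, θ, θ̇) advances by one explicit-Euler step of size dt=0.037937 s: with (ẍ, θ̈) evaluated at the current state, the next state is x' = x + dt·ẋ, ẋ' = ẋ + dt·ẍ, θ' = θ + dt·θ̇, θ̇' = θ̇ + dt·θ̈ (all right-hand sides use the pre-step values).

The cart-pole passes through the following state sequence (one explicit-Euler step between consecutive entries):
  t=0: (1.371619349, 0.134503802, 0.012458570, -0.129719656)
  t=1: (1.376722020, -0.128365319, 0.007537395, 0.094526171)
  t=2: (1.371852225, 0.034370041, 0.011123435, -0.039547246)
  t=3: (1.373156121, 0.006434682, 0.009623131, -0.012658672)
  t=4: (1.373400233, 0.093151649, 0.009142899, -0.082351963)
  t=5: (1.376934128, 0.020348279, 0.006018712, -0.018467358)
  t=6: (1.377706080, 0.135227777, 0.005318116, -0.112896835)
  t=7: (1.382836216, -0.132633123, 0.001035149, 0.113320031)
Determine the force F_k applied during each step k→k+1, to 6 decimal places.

step 0→1:
  ẍ = (ẋ'−ẋ)/dt = (-0.128365319−0.134503802)/0.037937 = -6.929096
  θ̈ = (θ̇'−θ̇)/dt = (0.094526171−-0.129719656)/0.037937 = 5.911006
  sinθ=0.012458, cosθ=0.999922
  F = (M+m)·ẍ + m·l·cosθ·θ̈ − m·l·sinθ·θ̇² = -15.348620 + 1.395205 − 0.000049 = -13.953465
step 1→2:
  ẍ = (ẋ'−ẋ)/dt = (0.034370041−-0.128365319)/0.037937 = 4.289621
  θ̈ = (θ̇'−θ̇)/dt = (-0.039547246−0.094526171)/0.037937 = -3.534107
  sinθ=0.007537, cosθ=0.999972
  F = (M+m)·ẍ + m·l·cosθ·θ̈ − m·l·sinθ·θ̇² = 9.501927 + -0.834214 − 0.000016 = 8.667697
step 2→3:
  ẍ = (ẋ'−ẋ)/dt = (0.006434682−0.034370041)/0.037937 = -0.736362
  θ̈ = (θ̇'−θ̇)/dt = (-0.012658672−-0.039547246)/0.037937 = 0.708769
  sinθ=0.011123, cosθ=0.999938
  F = (M+m)·ẍ + m·l·cosθ·θ̈ − m·l·sinθ·θ̇² = -1.631113 + 0.167297 − 0.000004 = -1.463820
step 3→4:
  ẍ = (ẋ'−ẋ)/dt = (0.093151649−0.006434682)/0.037937 = 2.285815
  θ̈ = (θ̇'−θ̇)/dt = (-0.082351963−-0.012658672)/0.037937 = -1.837080
  sinθ=0.009623, cosθ=0.999954
  F = (M+m)·ẍ + m·l·cosθ·θ̈ − m·l·sinθ·θ̇² = 5.063302 + -0.433629 − 0.000000 = 4.629673
step 4→5:
  ẍ = (ẋ'−ẋ)/dt = (0.020348279−0.093151649)/0.037937 = -1.919060
  θ̈ = (θ̇'−θ̇)/dt = (-0.018467358−-0.082351963)/0.037937 = 1.683966
  sinθ=0.009143, cosθ=0.999958
  F = (M+m)·ẍ + m·l·cosθ·θ̈ − m·l·sinθ·θ̇² = -4.250904 + 0.397489 − 0.000015 = -3.853429
step 5→6:
  ẍ = (ẋ'−ẋ)/dt = (0.135227777−0.020348279)/0.037937 = 3.028165
  θ̈ = (θ̇'−θ̇)/dt = (-0.112896835−-0.018467358)/0.037937 = -2.489113
  sinθ=0.006019, cosθ=0.999982
  F = (M+m)·ẍ + m·l·cosθ·θ̈ − m·l·sinθ·θ̇² = 6.707679 + -0.587553 − 0.000000 = 6.120126
step 6→7:
  ẍ = (ẋ'−ẋ)/dt = (-0.132633123−0.135227777)/0.037937 = -7.060677
  θ̈ = (θ̇'−θ̇)/dt = (0.113320031−-0.112896835)/0.037937 = 5.962961
  sinθ=0.005318, cosθ=0.999986
  F = (M+m)·ẍ + m·l·cosθ·θ̈ − m·l·sinθ·θ̇² = -15.640084 + 1.407557 − 0.000016 = -14.232543

F_0 = -13.953465 N
F_1 = 8.667697 N
F_2 = -1.463820 N
F_3 = 4.629673 N
F_4 = -3.853429 N
F_5 = 6.120126 N
F_6 = -14.232543 N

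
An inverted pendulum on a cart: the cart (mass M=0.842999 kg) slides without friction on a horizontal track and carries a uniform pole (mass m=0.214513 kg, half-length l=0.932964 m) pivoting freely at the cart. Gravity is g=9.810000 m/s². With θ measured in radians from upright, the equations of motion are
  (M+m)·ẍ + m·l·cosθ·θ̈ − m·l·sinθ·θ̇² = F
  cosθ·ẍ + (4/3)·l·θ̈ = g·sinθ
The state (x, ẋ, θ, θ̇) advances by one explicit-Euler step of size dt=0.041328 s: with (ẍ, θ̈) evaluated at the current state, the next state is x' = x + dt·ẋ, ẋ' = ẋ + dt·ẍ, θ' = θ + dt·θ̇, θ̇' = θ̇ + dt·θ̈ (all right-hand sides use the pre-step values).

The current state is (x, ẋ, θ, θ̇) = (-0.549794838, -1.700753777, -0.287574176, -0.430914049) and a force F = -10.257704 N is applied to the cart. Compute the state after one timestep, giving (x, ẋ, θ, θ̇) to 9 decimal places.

(-0.620083590, -2.147806526, -0.305382992, -0.178730502)

sinθ=-0.283626855, cosθ=0.958934725
temp = (F + m·l·θ̇²·sinθ)/(M+m) = (-10.257704 + -0.010540159)/1.057512 = -9.709813372
θ̈ = (g·sinθ − cosθ·temp)/(l·(4/3 − m·cos²θ/(M+m))) = 6.102002200
ẍ = temp − m·l·θ̈·cosθ/(M+m) = -10.817188090
Euler: x'=-0.549794838+0.041328·-1.700753777=-0.620083590, ẋ'=-1.700753777+0.041328·-10.817188090=-2.147806526
       θ'=-0.287574176+0.041328·-0.430914049=-0.305382992, θ̇'=-0.430914049+0.041328·6.102002200=-0.178730502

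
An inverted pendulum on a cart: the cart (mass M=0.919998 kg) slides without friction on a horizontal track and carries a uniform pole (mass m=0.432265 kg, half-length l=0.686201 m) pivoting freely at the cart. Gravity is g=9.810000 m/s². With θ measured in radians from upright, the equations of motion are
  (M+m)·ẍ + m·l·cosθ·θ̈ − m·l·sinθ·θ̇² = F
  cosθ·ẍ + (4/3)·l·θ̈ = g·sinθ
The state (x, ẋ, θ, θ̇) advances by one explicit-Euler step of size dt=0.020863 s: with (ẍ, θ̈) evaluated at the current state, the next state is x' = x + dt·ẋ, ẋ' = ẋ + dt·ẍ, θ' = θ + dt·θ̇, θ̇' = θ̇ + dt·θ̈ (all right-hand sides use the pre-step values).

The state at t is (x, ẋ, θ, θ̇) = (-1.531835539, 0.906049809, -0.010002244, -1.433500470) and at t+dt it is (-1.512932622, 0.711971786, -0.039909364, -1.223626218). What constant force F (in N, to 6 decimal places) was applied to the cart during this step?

ẍ = (ẋ'−ẋ)/dt = (0.711971786−0.906049809)/0.020863 = -9.302498
θ̈ = (θ̇'−θ̇)/dt = (-1.223626218−-1.433500470)/0.020863 = 10.059639
sinθ=-0.010002, cosθ=0.999950
F = (M+m)·ẍ + m·l·cosθ·θ̈ − m·l·sinθ·θ̇² = -12.579424 + 2.983748 − -0.006097 = -9.589580

F = -9.589580 N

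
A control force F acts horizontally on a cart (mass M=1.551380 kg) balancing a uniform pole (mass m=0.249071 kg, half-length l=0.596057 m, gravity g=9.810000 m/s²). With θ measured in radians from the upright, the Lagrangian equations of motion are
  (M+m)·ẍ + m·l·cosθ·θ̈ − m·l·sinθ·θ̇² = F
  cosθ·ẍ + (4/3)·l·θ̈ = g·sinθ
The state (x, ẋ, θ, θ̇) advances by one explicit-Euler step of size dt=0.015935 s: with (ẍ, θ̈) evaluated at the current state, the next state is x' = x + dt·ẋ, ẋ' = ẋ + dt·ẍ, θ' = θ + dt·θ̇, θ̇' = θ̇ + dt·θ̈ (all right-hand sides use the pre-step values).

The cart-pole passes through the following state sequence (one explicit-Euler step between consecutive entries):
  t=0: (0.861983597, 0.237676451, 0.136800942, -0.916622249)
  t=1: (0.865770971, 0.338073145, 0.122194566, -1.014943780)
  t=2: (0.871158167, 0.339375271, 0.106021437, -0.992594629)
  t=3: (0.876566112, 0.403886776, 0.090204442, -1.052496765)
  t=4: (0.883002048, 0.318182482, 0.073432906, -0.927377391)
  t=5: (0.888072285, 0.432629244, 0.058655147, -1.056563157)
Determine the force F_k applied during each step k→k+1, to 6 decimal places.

step 0→1:
  ẍ = (ẋ'−ẋ)/dt = (0.338073145−0.237676451)/0.015935 = 6.300389
  θ̈ = (θ̇'−θ̇)/dt = (-1.014943780−-0.916622249)/0.015935 = -6.170162
  sinθ=0.136375, cosθ=0.990657
  F = (M+m)·ẍ + m·l·cosθ·θ̈ − m·l·sinθ·θ̇² = 11.343541 + -0.907467 − 0.017011 = 10.419063
step 1→2:
  ẍ = (ẋ'−ẋ)/dt = (0.339375271−0.338073145)/0.015935 = 0.081715
  θ̈ = (θ̇'−θ̇)/dt = (-0.992594629−-1.014943780)/0.015935 = 1.402520
  sinθ=0.121891, cosθ=0.992544
  F = (M+m)·ẍ + m·l·cosθ·θ̈ − m·l·sinθ·θ̇² = 0.147124 + 0.206666 − 0.018641 = 0.335149
step 2→3:
  ẍ = (ẋ'−ẋ)/dt = (0.403886776−0.339375271)/0.015935 = 4.048416
  θ̈ = (θ̇'−θ̇)/dt = (-1.052496765−-0.992594629)/0.015935 = -3.759155
  sinθ=0.105823, cosθ=0.994385
  F = (M+m)·ẍ + m·l·cosθ·θ̈ − m·l·sinθ·θ̇² = 7.288974 + -0.554952 − 0.015479 = 6.718543
step 3→4:
  ẍ = (ẋ'−ẋ)/dt = (0.318182482−0.403886776)/0.015935 = -5.378368
  θ̈ = (θ̇'−θ̇)/dt = (-0.927377391−-1.052496765)/0.015935 = 7.851859
  sinθ=0.090082, cosθ=0.995934
  F = (M+m)·ẍ + m·l·cosθ·θ̈ − m·l·sinθ·θ̇² = -9.683488 + 1.160952 − 0.014815 = -8.537351
step 4→5:
  ẍ = (ẋ'−ẋ)/dt = (0.432629244−0.318182482)/0.015935 = 7.182100
  θ̈ = (θ̇'−θ̇)/dt = (-1.056563157−-0.927377391)/0.015935 = -8.107045
  sinθ=0.073367, cosθ=0.997305
  F = (M+m)·ẍ + m·l·cosθ·θ̈ − m·l·sinθ·θ̇² = 12.931019 + -1.200332 − 0.009368 = 11.721319

F_0 = 10.419063 N
F_1 = 0.335149 N
F_2 = 6.718543 N
F_3 = -8.537351 N
F_4 = 11.721319 N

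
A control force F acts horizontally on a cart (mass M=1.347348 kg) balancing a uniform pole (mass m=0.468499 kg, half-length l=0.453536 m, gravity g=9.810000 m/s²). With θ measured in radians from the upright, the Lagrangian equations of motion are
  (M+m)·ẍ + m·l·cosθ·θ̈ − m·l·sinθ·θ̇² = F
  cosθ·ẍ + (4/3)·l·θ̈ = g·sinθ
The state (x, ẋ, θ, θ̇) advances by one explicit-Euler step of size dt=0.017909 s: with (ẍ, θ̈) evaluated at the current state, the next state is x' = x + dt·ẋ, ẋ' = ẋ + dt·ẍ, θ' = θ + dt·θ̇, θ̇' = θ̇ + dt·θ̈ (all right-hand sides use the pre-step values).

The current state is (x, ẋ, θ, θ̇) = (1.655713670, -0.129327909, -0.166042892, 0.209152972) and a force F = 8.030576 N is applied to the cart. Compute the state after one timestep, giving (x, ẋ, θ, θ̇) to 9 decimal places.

(1.653397536, -0.024953824, -0.162297171, -0.009092676)

sinθ=-0.165280969, cosθ=0.986246522
temp = (F + m·l·θ̇²·sinθ)/(M+m) = (8.030576 + -0.001536283)/1.815847 = 4.421649906
θ̈ = (g·sinθ − cosθ·temp)/(l·(4/3 − m·cos²θ/(M+m))) = -12.186367082
ẍ = temp − m·l·θ̈·cosθ/(M+m) = 5.828024205
Euler: x'=1.655713670+0.017909·-0.129327909=1.653397536, ẋ'=-0.129327909+0.017909·5.828024205=-0.024953824
       θ'=-0.166042892+0.017909·0.209152972=-0.162297171, θ̇'=0.209152972+0.017909·-12.186367082=-0.009092676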